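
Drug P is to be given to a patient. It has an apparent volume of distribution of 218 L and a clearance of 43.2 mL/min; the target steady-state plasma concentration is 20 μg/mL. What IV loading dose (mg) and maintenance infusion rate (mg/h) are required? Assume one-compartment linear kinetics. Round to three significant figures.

Loading: fill Vd to C_target → 218.0 L × 20 mg/L = 4360 mg
Convert clearance: 43.2 mL/min × 60 min/h ÷ 1000 mL/L = 2.592 L/h
Maintenance infusion rate = CL × Css = 2.592 × 20 = 51.84 mg/h

(a) 4360 mg; (b) 51.8 mg/h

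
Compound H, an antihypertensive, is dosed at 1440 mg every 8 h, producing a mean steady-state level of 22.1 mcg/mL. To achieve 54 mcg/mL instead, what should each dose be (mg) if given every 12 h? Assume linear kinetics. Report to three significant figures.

For first-order elimination, Css ∝ F·D/(CL·τ); F and CL are unchanged, so Css ∝ D/τ.
D₂ = D₁ × (Css,target / Css,current) × (τ₂/τ₁) = 1440 × (54/22.1) × (12/8) = 5278 mg

5280 mg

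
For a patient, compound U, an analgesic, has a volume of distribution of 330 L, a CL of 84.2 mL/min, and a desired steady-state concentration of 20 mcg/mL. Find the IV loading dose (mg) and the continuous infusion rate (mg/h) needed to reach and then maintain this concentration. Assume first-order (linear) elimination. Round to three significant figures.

Loading: fill Vd to C_target → 330.0 L × 20 mg/L = 6600 mg
CL = 84.2 mL/min × 60/1000 = 5.052 L/h
Infusion rate = 5.052 L/h × 20 mg/L = 101.0 mg/h

(a) 6600 mg; (b) 101 mg/h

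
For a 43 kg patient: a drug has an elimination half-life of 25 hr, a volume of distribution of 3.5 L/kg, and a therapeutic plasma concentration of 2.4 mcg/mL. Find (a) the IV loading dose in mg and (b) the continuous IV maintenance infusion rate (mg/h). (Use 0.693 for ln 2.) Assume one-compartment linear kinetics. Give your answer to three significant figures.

(a) 361 mg; (b) 10.0 mg/h

Vd = 3.5 L/kg × 43 kg = 150.5 L
LD = Vd × C = 150.5 × 2.4 = 361.2 mg
CL = 0.693 × Vd / t½ = 0.693 × 150.5 / 25 = 4.172 L/h
Infusion rate = CL × Css = 4.172 × 2.4 = 10.01 mg/h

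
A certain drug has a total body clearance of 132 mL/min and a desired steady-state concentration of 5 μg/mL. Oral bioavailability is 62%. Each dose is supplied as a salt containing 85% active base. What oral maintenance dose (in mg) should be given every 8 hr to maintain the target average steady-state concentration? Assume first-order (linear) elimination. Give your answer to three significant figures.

601 mg

CL = 132 mL/min × 60/1000 = 7.920 L/h
At steady state, dose per interval replaces the amount cleared in that interval: F·S·D/τ = CL·Css.
D = CL × Css × τ / F / S = 7.920 × 5 × 8 / 0.62 / 0.85 = 601.1 mg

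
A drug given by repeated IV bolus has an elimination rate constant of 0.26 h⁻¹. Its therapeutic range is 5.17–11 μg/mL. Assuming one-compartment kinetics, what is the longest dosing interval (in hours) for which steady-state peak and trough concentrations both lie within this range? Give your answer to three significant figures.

Between IV bolus doses, concentration decays as C = C₀·e^(−kτ), so C_peak/C_trough = e^(kτ).
τ_max = ln(C_peak/C_trough) / k = ln(11/5.17) / 0.2600 = 0.7550 / 0.2600 = 2.904 h

2.90 h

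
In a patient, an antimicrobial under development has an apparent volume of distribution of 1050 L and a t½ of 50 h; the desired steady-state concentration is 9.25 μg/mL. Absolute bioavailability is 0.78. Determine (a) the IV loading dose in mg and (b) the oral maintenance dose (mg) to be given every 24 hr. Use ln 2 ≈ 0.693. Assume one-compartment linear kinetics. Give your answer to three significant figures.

LD = Vd × C = 1050 × 9.25 = 9713 mg
CL = 0.693 × Vd / t½ = 0.693 × 1050 / 50 = 14.55 L/h
D = CL × Css × τ / F = 14.55 × 9.25 × 24 / 0.78 = 4141 mg

(a) 9710 mg; (b) 4140 mg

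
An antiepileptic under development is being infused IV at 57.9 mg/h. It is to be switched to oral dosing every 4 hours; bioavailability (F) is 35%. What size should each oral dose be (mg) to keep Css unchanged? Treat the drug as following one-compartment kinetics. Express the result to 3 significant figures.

662 mg

To maintain the same Css, the systemic dosing rate must be unchanged: F·D/τ = infusion rate.
D = rate × τ / F = 57.9 × 4 / 0.35 = 661.7 mg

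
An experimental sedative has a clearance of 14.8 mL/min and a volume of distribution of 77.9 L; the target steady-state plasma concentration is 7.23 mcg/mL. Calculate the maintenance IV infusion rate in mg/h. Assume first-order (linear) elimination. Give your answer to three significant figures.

6.42 mg/h

CL = 14.8 mL/min = 14.8 × 0.06 = 0.8880 L/h
Infusion rate = CL · Css = 0.8880 L/h × 7.23 mg/L = 6.420 mg/h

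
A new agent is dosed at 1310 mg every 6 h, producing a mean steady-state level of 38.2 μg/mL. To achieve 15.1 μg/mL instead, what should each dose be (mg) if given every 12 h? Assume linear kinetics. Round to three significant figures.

1040 mg

For first-order elimination, Css ∝ F·D/(CL·τ); F and CL are unchanged, so Css ∝ D/τ.
D₂ = D₁ × (Css,target / Css,current) × (τ₂/τ₁) = 1310 × (15.1/38.2) × (12/6) = 1036 mg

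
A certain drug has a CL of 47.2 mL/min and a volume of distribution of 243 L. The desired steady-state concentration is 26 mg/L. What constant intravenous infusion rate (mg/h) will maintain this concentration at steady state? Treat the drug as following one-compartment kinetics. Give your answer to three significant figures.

73.6 mg/h

CL = 47.2 mL/min = 47.2 × 0.06 = 2.832 L/h
Infusion rate = CL · Css = 2.832 L/h × 26 mg/L = 73.63 mg/h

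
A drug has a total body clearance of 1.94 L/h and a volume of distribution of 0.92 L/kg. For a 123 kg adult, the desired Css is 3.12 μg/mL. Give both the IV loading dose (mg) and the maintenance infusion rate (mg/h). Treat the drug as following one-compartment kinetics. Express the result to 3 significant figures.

Vd = 0.92 L/kg × 123 kg = 113.2 L
Loading: fill Vd to C_target → 113.2 L × 3.12 mg/L = 353.2 mg
Infusion rate = 1.940 L/h × 3.12 mg/L = 6.053 mg/h

(a) 353 mg; (b) 6.05 mg/h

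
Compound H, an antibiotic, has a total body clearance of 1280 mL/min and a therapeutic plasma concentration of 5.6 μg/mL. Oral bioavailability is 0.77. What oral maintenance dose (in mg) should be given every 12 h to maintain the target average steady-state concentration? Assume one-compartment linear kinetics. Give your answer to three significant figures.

Convert clearance: 1280 mL/min × 60 min/h ÷ 1000 mL/L = 76.80 L/h
D = CL × Css × τ / F = 76.80 × 5.6 × 12 / 0.77 = 6703 mg

6700 mg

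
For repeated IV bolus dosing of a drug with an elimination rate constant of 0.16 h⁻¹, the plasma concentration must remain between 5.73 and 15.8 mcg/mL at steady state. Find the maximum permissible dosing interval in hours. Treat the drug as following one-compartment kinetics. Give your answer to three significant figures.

6.34 h

Between IV bolus doses, concentration decays as C = C₀·e^(−kτ), so C_peak/C_trough = e^(kτ).
τ_max = ln(C_peak/C_trough) / k = ln(15.8/5.73) / 0.1600 = 1.014 / 0.1600 = 6.338 h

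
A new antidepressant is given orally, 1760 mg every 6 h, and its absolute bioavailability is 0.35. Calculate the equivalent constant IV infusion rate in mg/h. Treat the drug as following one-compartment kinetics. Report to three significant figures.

103 mg/h

Equivalent systemic input: infusion rate = F·D/τ.
Rate = 0.35 × 1760 / 6 = 102.7 mg/h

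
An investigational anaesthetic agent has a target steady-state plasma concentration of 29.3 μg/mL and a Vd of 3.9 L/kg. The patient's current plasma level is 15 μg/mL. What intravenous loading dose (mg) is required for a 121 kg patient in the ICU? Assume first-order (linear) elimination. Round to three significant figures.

Total Vd = 3.9 × 121 = 471.9 L
The loading dose fills Vd to the target concentration.
Concentration deficit ΔC = 29.3 − 15 = 14.30 mg/L
LD = Vd × ΔC = 471.9 × 14.30 = 6748 mg

6750 mg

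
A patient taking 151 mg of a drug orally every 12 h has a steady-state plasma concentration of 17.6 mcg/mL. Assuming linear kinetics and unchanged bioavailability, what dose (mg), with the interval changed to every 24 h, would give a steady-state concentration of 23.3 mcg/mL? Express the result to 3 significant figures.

400 mg

With linear kinetics, Css is proportional to dose rate (D/τ) at fixed clearance.
D₂ = D₁ × (Css,target / Css,current) × (τ₂/τ₁) = 151 × (23.3/17.6) × (24/12) = 399.8 mg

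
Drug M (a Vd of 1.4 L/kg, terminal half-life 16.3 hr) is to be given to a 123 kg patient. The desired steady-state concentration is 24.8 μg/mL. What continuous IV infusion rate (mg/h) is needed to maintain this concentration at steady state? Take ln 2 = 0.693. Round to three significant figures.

Vd(total) = 123 kg × 1.4 L/kg = 172.2 L
CL = 0.693 × Vd / t½ = 0.693 × 172.2 / 16.3 = 7.321 L/h
Infusion rate = CL × Css = 7.321 × 24.8 = 181.6 mg/h

182 mg/h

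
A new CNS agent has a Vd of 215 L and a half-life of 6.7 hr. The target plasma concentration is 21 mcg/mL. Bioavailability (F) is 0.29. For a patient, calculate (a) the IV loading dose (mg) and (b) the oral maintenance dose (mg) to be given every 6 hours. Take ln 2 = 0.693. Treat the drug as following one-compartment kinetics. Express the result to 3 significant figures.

LD = Vd × C = 215.0 × 21 = 4515 mg
CL = 0.693 × Vd / t½ = 0.693 × 215.0 / 6.7 = 22.24 L/h
D = CL × Css × τ / F = 22.24 × 21 × 6 / 0.29 = 9663 mg

(a) 4520 mg; (b) 9660 mg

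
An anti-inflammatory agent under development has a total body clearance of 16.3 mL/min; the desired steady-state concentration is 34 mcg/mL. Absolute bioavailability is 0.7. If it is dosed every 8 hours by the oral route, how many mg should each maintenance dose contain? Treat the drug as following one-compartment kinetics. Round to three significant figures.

380 mg

CL = 16.3 mL/min = 16.3 × 0.06 = 0.9780 L/h
At steady state, dose per interval replaces the amount cleared in that interval: F·D/τ = CL·Css.
D = CL × Css × τ / F = 0.9780 × 34 × 8 / 0.7 = 380.0 mg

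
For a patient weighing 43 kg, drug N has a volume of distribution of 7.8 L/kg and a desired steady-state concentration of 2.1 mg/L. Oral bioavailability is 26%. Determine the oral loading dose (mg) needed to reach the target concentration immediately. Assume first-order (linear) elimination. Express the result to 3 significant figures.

2710 mg

Total Vd = 7.8 × 43 = 335.4 L
The loading dose fills Vd to the target concentration.
LD = Vd × C / F = 335.4 × 2.100 / 0.26 = 2709 mg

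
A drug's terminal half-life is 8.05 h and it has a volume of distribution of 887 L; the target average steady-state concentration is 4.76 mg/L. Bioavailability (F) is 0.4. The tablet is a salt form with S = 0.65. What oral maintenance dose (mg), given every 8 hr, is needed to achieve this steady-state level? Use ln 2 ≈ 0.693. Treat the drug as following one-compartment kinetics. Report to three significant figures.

k = 0.693/8.05 = 0.08609 h⁻¹, so CL = k·Vd = 0.08609 × 887.0 = 76.36 L/h
D = CL × Css × τ / F / S = 76.36 × 4.76 × 8 / 0.4 / 0.65 = 11180 mg

11200 mg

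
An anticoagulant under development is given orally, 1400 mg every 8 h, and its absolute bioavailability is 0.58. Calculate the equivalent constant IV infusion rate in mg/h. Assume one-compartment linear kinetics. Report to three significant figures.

Equivalent systemic input: infusion rate = F·D/τ.
Rate = 0.58 × 1400 / 8 = 101.5 mg/h

102 mg/h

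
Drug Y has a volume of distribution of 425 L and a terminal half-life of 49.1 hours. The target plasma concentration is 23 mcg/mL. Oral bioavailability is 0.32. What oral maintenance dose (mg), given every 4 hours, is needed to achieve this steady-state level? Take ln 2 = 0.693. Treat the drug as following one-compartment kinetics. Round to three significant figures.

1720 mg

CL = ln 2 · Vd / t½ = 0.693 × 425.0 / 49.1 = 5.998 L/h
D = CL × Css × τ / F = 5.998 × 23 × 4 / 0.32 = 1724 mg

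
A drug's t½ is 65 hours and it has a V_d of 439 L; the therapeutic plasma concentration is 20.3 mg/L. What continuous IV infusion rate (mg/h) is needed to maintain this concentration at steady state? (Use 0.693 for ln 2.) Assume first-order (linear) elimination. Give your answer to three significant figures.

CL = 0.693 × Vd / t½ = 0.693 × 439.0 / 65 = 4.680 L/h
Infusion rate = CL × Css = 4.680 × 20.3 = 95.00 mg/h

95.0 mg/h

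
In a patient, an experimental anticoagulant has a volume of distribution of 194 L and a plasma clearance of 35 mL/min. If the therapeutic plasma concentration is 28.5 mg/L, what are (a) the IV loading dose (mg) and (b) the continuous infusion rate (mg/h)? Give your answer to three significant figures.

Loading dose = Vd × C = 194.0 × 28.5 = 5529 mg
CL = 35 mL/min × 60/1000 = 2.100 L/h
Infusion rate = 2.100 L/h × 28.5 mg/L = 59.85 mg/h

(a) 5530 mg; (b) 59.9 mg/h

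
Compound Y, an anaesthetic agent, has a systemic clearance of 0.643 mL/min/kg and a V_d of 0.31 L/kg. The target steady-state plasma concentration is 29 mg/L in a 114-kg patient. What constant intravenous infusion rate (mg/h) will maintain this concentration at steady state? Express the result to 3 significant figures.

CL = 0.643 mL/min/kg × 114 kg = 73.30 mL/min = 73.30 × 60/1000 = 4.398 L/h
Vd does not affect the maintenance rate; only clearance governs steady-state input.
Infusion rate = CL · Css = 4.398 L/h × 29 mg/L = 127.5 mg/h

128 mg/h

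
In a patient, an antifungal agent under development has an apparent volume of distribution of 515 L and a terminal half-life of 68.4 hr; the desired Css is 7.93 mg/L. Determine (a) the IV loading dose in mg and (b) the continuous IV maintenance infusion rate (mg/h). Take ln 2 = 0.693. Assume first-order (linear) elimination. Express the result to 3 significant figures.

LD = Vd × C = 515.0 × 7.93 = 4084 mg
CL = 0.693 × Vd / t½ = 0.693 × 515.0 / 68.4 = 5.218 L/h
Infusion rate = CL × Css = 5.218 × 7.93 = 41.38 mg/h

(a) 4080 mg; (b) 41.4 mg/h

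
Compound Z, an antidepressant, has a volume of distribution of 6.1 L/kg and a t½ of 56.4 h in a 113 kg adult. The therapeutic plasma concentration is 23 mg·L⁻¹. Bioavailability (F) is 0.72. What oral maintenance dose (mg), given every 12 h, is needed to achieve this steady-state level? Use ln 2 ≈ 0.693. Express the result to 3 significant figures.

3250 mg

Vd(total) = 113 kg × 6.1 L/kg = 689.3 L
CL = 0.693 × Vd / t½ = 0.693 × 689.3 / 56.4 = 8.470 L/h
D = CL × Css × τ / F = 8.470 × 23 × 12 / 0.72 = 3247 mg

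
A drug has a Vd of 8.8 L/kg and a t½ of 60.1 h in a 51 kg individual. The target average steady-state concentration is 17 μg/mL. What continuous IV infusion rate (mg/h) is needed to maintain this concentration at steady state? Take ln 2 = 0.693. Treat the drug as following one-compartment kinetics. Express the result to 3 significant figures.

88.0 mg/h

Total Vd = 8.8 × 51 = 448.8 L
k = 0.693/60.1 = 0.01153 h⁻¹, so CL = k·Vd = 0.01153 × 448.8 = 5.175 L/h
Infusion rate = CL × Css = 5.175 × 17 = 87.98 mg/h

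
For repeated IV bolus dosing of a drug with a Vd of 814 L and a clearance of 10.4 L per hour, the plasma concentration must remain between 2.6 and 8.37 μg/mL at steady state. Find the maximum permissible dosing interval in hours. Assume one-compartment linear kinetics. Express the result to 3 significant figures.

k = CL / Vd = 10.40 / 814.0 = 0.01278 h⁻¹
Between IV bolus doses, concentration decays as C = C₀·e^(−kτ), so C_peak/C_trough = e^(kτ).
τ_max = ln(C_peak/C_trough) / k = ln(8.37/2.6) / 0.01278 = 1.169 / 0.01278 = 91.47 h

91.5 h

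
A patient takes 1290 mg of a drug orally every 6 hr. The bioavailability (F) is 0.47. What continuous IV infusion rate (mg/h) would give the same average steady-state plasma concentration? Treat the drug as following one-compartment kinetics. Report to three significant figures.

101 mg/h

Equivalent systemic input: infusion rate = F·D/τ.
Rate = 0.47 × 1290 / 6 = 101.1 mg/h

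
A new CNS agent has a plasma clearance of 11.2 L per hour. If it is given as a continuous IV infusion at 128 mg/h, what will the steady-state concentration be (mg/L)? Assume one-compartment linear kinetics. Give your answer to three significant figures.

Css = rate / CL = 128 / 11.20 = 11.43 mg/L

11.4 mg/L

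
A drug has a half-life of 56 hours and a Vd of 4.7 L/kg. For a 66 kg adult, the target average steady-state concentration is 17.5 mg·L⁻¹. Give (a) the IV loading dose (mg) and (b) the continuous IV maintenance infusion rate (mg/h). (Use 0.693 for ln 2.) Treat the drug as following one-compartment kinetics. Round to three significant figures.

Vd = 4.7 L/kg × 66 kg = 310.2 L
LD = Vd × C = 310.2 × 17.5 = 5429 mg
CL = 0.693 × Vd / t½ = 0.693 × 310.2 / 56 = 3.839 L/h
Infusion rate = CL × Css = 3.839 × 17.5 = 67.18 mg/h

(a) 5430 mg; (b) 67.2 mg/h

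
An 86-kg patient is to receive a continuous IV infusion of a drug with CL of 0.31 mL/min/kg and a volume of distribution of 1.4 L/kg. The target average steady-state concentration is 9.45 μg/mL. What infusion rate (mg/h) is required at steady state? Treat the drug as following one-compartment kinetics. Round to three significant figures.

CL = 0.31 mL/min/kg × 86 kg = 26.66 mL/min = 26.66 × 60/1000 = 1.600 L/h
Rate = CL × Css = 1.600 × 9.45 = 15.12 mg/h

15.1 mg/h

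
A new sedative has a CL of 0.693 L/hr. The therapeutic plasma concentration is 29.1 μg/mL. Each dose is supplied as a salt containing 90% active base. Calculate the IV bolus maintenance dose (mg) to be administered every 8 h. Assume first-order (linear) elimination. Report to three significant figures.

D = CL × Css × τ / S = 0.6930 × 29.1 × 8 / 0.9 = 179.3 mg

179 mg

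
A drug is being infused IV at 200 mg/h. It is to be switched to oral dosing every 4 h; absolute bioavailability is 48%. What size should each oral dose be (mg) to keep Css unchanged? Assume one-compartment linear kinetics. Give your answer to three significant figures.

To maintain the same Css, the systemic dosing rate must be unchanged: F·D/τ = infusion rate.
D = rate × τ / F = 200 × 4 / 0.48 = 1667 mg

1670 mg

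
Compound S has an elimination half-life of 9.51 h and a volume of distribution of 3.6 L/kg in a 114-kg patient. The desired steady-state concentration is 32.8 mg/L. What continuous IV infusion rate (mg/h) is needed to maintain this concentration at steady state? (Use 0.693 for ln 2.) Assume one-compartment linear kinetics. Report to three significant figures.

981 mg/h

Vd = 3.6 L/kg × 114 kg = 410.4 L
k = 0.693/9.51 = 0.07287 h⁻¹, so CL = k·Vd = 0.07287 × 410.4 = 29.91 L/h
Infusion rate = CL × Css = 29.91 × 32.8 = 981.0 mg/h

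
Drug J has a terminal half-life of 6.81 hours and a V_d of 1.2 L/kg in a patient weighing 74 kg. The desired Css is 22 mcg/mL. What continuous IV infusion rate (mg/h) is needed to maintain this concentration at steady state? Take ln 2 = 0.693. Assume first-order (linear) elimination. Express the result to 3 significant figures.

Vd = 1.2 L/kg × 74 kg = 88.80 L
CL = 0.693 × Vd / t½ = 0.693 × 88.80 / 6.81 = 9.036 L/h
Infusion rate = CL × Css = 9.036 × 22 = 198.8 mg/h

199 mg/h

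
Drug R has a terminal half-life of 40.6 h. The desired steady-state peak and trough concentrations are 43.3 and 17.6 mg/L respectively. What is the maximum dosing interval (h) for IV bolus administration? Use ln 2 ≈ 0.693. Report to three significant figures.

k = 0.693 / t½ = 0.693 / 40.6 = 0.01707 h⁻¹
Between IV bolus doses, concentration decays as C = C₀·e^(−kτ), so C_peak/C_trough = e^(kτ).
τ_max = ln(C_peak/C_trough) / k = ln(43.3/17.6) / 0.01707 = 0.9003 / 0.01707 = 52.74 h

52.7 h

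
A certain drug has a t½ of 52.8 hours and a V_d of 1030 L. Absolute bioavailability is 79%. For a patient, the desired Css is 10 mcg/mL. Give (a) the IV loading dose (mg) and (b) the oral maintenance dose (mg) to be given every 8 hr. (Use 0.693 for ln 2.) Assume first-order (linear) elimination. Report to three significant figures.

(a) 10300 mg; (b) 1370 mg

LD = Vd × C = 1030 × 10 = 10300 mg
CL = 0.693 × Vd / t½ = 0.693 × 1030 / 52.8 = 13.52 L/h
D = CL × Css × τ / F = 13.52 × 10 × 8 / 0.79 = 1369 mg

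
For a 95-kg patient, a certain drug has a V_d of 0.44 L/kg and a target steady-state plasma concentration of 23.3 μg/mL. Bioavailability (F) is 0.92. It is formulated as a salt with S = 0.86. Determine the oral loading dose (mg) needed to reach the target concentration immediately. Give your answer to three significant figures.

1230 mg

Vd(total) = 95 kg × 0.44 L/kg = 41.80 L
LD = Vd × C / F / S = 41.80 × 23.30 / 0.92 / 0.86 = 1231 mg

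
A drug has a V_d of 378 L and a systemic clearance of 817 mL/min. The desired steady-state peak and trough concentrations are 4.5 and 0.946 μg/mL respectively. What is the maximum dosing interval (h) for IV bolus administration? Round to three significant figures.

CL = 817 mL/min = 817 × 0.06 = 49.02 L/h
k = CL / Vd = 49.02 / 378.0 = 0.1297 h⁻¹
Between IV bolus doses, concentration decays as C = C₀·e^(−kτ), so C_peak/C_trough = e^(kτ).
τ_max = ln(C_peak/C_trough) / k = ln(4.5/0.946) / 0.1297 = 1.560 / 0.1297 = 12.03 h

12.0 h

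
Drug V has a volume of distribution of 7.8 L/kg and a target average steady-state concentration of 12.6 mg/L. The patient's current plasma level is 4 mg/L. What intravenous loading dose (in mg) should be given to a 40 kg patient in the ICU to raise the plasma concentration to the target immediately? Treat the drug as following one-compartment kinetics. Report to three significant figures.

2680 mg

Vd = 7.8 L/kg × 40 kg = 312.0 L
The loading dose fills Vd to the target concentration.
Concentration deficit ΔC = 12.6 − 4 = 8.600 mg/L
LD = Vd × ΔC = 312.0 × 8.600 = 2683 mg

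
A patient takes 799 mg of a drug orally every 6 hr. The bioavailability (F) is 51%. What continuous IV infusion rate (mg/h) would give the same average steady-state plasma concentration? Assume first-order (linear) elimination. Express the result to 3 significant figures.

67.9 mg/h

Equivalent systemic input: infusion rate = F·D/τ.
Rate = 0.51 × 799 / 6 = 67.92 mg/h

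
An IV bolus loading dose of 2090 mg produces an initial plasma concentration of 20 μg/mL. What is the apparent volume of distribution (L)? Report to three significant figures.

Immediately after an IV bolus, C₀ = Dose / Vd, so Vd = Dose / C₀.
Vd = 2090 / 20 = 104.5 L

105 L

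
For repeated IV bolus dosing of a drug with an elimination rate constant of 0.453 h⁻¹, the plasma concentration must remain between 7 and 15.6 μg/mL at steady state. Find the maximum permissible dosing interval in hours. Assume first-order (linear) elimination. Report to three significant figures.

1.77 h

Between IV bolus doses, concentration decays as C = C₀·e^(−kτ), so C_peak/C_trough = e^(kτ).
τ_max = ln(C_peak/C_trough) / k = ln(15.6/7) / 0.4530 = 0.8014 / 0.4530 = 1.769 h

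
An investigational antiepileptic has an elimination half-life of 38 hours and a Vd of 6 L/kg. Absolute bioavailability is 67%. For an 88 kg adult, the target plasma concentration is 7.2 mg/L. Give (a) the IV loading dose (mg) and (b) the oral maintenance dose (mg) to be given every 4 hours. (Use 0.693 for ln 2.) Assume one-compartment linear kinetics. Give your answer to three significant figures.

Total Vd = 6 × 88 = 528.0 L
LD = Vd × C = 528.0 × 7.2 = 3802 mg
CL = 0.693 × Vd / t½ = 0.693 × 528.0 / 38 = 9.629 L/h
D = CL × Css × τ / F = 9.629 × 7.2 × 4 / 0.67 = 413.9 mg

(a) 3800 mg; (b) 414 mg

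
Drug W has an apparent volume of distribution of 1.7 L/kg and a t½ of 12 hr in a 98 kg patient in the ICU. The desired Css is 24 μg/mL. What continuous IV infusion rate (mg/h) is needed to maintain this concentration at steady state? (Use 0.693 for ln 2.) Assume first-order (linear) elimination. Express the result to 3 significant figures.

Vd = 1.7 L/kg × 98 kg = 166.6 L
CL = 0.693 × Vd / t½ = 0.693 × 166.6 / 12 = 9.621 L/h
Infusion rate = CL × Css = 9.621 × 24 = 230.9 mg/h

231 mg/h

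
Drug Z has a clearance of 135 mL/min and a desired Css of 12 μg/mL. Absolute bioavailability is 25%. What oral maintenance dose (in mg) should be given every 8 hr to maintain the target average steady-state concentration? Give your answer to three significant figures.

Convert clearance: 135 mL/min × 60 min/h ÷ 1000 mL/L = 8.100 L/h
At steady state, dose per interval replaces the amount cleared in that interval: F·D/τ = CL·Css.
D = CL × Css × τ / F = 8.100 × 12 × 8 / 0.25 = 3110 mg

3110 mg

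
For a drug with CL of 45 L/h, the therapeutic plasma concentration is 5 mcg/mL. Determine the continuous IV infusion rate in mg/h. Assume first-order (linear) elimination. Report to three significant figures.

Rate = CL × Css = 45.00 × 5 = 225.0 mg/h

225 mg/h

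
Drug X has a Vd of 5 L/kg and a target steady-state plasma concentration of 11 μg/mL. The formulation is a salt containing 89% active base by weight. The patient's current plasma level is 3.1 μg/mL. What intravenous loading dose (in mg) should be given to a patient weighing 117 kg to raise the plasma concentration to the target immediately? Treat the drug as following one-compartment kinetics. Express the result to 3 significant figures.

5190 mg

Total Vd = 5 × 117 = 585.0 L
Concentration deficit ΔC = 11 − 3.1 = 7.900 mg/L
LD = Vd × ΔC / S = 585.0 × 7.900 / 0.89 = 5193 mg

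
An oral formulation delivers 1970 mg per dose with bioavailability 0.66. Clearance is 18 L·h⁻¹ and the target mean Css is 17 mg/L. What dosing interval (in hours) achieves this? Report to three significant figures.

F·D/τ = CL·Css → τ = F·D / (CL·Css).
τ = 0.66 × 1970 / (18 × 17) = 4.249 h

4.25 h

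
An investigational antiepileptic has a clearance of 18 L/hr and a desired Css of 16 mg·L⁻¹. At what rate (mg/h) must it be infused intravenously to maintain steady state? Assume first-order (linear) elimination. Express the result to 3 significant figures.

R₀ = 18.00 × 16 = 288.0 mg/h

288 mg/h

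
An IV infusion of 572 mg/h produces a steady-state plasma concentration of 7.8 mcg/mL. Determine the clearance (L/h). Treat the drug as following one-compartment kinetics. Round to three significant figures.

At steady state, infusion rate = CL × Css, so CL = rate / Css.
CL = 572 / 7.8 = 73.33 L/h

73.3 L/h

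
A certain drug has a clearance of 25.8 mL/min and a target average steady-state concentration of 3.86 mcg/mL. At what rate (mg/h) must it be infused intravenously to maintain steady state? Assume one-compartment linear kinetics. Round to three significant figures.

5.98 mg/h

Convert clearance: 25.8 mL/min × 60 min/h ÷ 1000 mL/L = 1.548 L/h
R₀ = 1.548 × 3.86 = 5.975 mg/h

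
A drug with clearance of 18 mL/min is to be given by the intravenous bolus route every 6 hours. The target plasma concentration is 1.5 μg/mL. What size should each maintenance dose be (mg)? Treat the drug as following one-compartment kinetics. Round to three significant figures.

9.72 mg

CL = 18 mL/min × 60/1000 = 1.080 L/h
At steady state, dose per interval replaces the amount cleared in that interval: D/τ = CL·Css.
D = CL × Css × τ = 1.080 × 1.5 × 6 = 9.720 mg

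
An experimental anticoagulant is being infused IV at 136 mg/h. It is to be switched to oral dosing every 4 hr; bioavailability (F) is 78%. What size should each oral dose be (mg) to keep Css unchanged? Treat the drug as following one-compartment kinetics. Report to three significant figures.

To maintain the same Css, the systemic dosing rate must be unchanged: F·D/τ = infusion rate.
D = rate × τ / F = 136 × 4 / 0.78 = 697.4 mg

697 mg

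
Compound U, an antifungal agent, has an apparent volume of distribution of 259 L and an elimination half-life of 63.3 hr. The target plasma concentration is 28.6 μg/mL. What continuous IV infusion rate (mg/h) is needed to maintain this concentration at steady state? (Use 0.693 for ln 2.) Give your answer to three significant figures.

81.1 mg/h

CL = 0.693 × Vd / t½ = 0.693 × 259.0 / 63.3 = 2.835 L/h
Infusion rate = CL × Css = 2.835 × 28.6 = 81.08 mg/h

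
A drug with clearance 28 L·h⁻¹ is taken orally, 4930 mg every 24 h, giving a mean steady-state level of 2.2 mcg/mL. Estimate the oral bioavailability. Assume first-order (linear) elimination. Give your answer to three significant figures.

0.300

F·D/τ = CL·Css at steady state → F = CL·Css·τ / D.
F = 28 × 2.2 × 24 / 4930 = 0.300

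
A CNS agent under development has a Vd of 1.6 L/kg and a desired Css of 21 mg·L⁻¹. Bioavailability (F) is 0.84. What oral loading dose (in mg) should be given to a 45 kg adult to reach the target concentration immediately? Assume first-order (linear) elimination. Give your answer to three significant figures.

Vd(total) = 45 kg × 1.6 L/kg = 72.00 L
LD = Vd × C / F = 72.00 × 21.00 / 0.84 = 1800 mg

1800 mg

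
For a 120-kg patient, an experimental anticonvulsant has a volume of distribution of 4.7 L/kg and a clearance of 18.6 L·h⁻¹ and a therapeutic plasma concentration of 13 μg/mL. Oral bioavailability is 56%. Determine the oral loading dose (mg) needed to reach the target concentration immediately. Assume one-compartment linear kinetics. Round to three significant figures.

13100 mg

Vd(total) = 120 kg × 4.7 L/kg = 564.0 L
LD = Vd × C / F = 564.0 × 13.00 / 0.56 = 13090 mg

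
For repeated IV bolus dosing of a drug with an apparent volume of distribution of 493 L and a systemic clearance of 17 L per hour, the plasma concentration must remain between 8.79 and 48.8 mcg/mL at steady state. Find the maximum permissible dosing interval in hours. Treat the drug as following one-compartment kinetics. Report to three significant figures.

k = CL / Vd = 17.00 / 493.0 = 0.03448 h⁻¹
Between IV bolus doses, concentration decays as C = C₀·e^(−kτ), so C_peak/C_trough = e^(kτ).
τ_max = ln(C_peak/C_trough) / k = ln(48.8/8.79) / 0.03448 = 1.714 / 0.03448 = 49.71 h

49.7 h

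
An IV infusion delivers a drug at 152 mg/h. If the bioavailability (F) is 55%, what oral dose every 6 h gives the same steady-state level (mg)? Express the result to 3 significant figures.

1660 mg

To maintain the same Css, the systemic dosing rate must be unchanged: F·D/τ = infusion rate.
D = rate × τ / F = 152 × 6 / 0.55 = 1658 mg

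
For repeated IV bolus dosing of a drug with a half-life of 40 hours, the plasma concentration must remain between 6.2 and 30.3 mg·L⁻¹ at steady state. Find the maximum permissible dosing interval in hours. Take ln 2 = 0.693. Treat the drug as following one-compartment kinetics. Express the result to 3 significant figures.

k = 0.693 / t½ = 0.693 / 40 = 0.01733 h⁻¹
Between IV bolus doses, concentration decays as C = C₀·e^(−kτ), so C_peak/C_trough = e^(kτ).
τ_max = ln(C_peak/C_trough) / k = ln(30.3/6.2) / 0.01733 = 1.587 / 0.01733 = 91.58 h

91.6 h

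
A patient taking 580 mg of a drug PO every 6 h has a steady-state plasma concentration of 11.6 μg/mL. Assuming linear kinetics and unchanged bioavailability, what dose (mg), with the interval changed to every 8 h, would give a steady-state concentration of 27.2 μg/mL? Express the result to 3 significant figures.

For first-order elimination, Css ∝ F·D/(CL·τ); F and CL are unchanged, so Css ∝ D/τ.
D₂ = D₁ × (Css,target / Css,current) × (τ₂/τ₁) = 580 × (27.2/11.6) × (8/6) = 1813 mg

1810 mg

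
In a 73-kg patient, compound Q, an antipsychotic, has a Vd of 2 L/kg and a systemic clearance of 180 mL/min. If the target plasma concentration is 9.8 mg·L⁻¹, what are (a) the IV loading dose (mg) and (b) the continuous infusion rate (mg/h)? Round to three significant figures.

Vd = 2 L/kg × 73 kg = 146.0 L
Loading: fill Vd to C_target → 146.0 L × 9.8 mg/L = 1431 mg
CL = 180 mL/min × 60/1000 = 10.80 L/h
Infusion rate = 10.80 L/h × 9.8 mg/L = 105.8 mg/h

(a) 1430 mg; (b) 106 mg/h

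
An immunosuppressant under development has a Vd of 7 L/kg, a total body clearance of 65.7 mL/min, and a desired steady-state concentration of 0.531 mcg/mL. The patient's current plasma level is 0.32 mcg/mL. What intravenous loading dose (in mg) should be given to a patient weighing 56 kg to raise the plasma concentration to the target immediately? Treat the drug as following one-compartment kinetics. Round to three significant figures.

82.7 mg

Total Vd = 7 × 56 = 392.0 L
Concentration deficit ΔC = 0.531 − 0.32 = 0.2110 mg/L
LD = Vd × ΔC = 392.0 × 0.2110 = 82.71 mg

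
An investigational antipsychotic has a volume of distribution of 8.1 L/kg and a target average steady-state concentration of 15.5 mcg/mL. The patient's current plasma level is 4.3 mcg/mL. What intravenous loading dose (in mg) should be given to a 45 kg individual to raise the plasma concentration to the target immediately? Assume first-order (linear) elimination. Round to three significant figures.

4080 mg

Total Vd = 8.1 × 45 = 364.5 L
Concentration deficit ΔC = 15.5 − 4.3 = 11.20 mg/L
LD = Vd × ΔC = 364.5 × 11.20 = 4082 mg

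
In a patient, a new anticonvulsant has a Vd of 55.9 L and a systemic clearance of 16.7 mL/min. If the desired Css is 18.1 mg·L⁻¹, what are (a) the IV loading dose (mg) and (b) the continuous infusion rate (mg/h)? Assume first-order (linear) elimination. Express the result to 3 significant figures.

Loading dose = Vd × C = 55.90 × 18.1 = 1012 mg
CL = 16.7 mL/min × 60/1000 = 1.002 L/h
Infusion rate = 1.002 L/h × 18.1 mg/L = 18.14 mg/h

(a) 1010 mg; (b) 18.1 mg/h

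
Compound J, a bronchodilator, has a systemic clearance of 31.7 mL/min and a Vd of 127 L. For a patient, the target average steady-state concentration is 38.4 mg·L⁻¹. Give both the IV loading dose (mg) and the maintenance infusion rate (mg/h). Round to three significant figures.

(a) 4880 mg; (b) 73.0 mg/h

Loading dose = Vd × C = 127.0 × 38.4 = 4877 mg
CL = 31.7 mL/min = 31.7 × 0.06 = 1.902 L/h
Maintenance infusion rate = CL × Css = 1.902 × 38.4 = 73.04 mg/h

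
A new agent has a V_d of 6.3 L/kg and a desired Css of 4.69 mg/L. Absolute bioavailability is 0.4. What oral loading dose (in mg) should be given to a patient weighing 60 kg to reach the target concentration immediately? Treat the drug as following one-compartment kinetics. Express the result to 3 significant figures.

4430 mg

Vd = 6.3 L/kg × 60 kg = 378.0 L
LD = Vd × C / F = 378.0 × 4.690 / 0.4 = 4432 mg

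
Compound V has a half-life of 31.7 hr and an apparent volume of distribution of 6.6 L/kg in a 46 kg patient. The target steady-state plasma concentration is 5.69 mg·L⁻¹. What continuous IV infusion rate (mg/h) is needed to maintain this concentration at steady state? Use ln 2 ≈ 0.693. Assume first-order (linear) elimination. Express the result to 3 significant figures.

37.8 mg/h

Vd(total) = 46 kg × 6.6 L/kg = 303.6 L
CL = 0.693 × Vd / t½ = 0.693 × 303.6 / 31.7 = 6.637 L/h
Infusion rate = CL × Css = 6.637 × 5.69 = 37.76 mg/h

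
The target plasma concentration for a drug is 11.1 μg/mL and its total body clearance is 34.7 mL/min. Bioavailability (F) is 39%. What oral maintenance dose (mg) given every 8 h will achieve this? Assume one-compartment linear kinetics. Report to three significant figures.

Convert clearance: 34.7 mL/min × 60 min/h ÷ 1000 mL/L = 2.082 L/h
D = CL × Css × τ / F = 2.082 × 11.1 × 8 / 0.39 = 474.1 mg

474 mg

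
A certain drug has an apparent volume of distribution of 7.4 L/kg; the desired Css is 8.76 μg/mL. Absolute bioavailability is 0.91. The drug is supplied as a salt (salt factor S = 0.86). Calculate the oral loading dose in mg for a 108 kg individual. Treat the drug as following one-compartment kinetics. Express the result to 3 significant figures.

Total Vd = 7.4 × 108 = 799.2 L
LD = Vd × C / F / S = 799.2 × 8.760 / 0.91 / 0.86 = 8946 mg

8950 mg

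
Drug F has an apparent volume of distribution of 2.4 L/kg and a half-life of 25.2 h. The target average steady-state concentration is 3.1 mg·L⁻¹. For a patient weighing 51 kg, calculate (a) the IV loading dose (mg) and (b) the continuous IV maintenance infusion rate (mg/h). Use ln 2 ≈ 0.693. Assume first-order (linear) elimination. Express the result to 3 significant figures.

(a) 379 mg; (b) 10.4 mg/h

Vd(total) = 51 kg × 2.4 L/kg = 122.4 L
LD = Vd × C = 122.4 × 3.1 = 379.4 mg
CL = 0.693 × Vd / t½ = 0.693 × 122.4 / 25.2 = 3.366 L/h
Infusion rate = CL × Css = 3.366 × 3.1 = 10.43 mg/h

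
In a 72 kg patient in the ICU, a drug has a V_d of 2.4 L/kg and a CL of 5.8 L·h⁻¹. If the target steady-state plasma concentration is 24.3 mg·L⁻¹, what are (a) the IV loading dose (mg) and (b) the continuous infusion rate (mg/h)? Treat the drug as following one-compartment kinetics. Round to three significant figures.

(a) 4200 mg; (b) 141 mg/h

Vd(total) = 72 kg × 2.4 L/kg = 172.8 L
Loading dose = Vd × C = 172.8 × 24.3 = 4199 mg
Maintenance: replace elimination → rate = CL × Css = 5.800 × 24.3 = 140.9 mg/h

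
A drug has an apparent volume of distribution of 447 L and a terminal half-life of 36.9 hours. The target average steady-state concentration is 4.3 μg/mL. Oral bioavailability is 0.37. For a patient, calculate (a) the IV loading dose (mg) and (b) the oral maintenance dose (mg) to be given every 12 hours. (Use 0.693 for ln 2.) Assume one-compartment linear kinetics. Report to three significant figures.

(a) 1920 mg; (b) 1170 mg

LD = Vd × C = 447.0 × 4.3 = 1922 mg
CL = 0.693 × Vd / t½ = 0.693 × 447.0 / 36.9 = 8.395 L/h
D = CL × Css × τ / F = 8.395 × 4.3 × 12 / 0.37 = 1171 mg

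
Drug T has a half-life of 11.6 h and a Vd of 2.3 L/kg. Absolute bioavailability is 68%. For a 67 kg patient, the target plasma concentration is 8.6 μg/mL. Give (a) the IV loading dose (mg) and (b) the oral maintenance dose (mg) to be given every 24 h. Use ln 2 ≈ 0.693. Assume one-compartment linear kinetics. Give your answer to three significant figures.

Vd(total) = 67 kg × 2.3 L/kg = 154.1 L
LD = Vd × C = 154.1 × 8.6 = 1325 mg
CL = 0.693 × Vd / t½ = 0.693 × 154.1 / 11.6 = 9.206 L/h
D = CL × Css × τ / F = 9.206 × 8.6 × 24 / 0.68 = 2794 mg

(a) 1330 mg; (b) 2790 mg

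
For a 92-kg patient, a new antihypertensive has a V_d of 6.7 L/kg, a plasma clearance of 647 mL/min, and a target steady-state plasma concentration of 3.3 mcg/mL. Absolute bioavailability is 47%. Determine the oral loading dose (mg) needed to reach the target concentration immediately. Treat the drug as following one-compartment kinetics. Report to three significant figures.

4330 mg

Vd(total) = 92 kg × 6.7 L/kg = 616.4 L
The loading dose fills Vd to the target concentration; clearance is irrelevant here.
LD = Vd × C / F = 616.4 × 3.300 / 0.47 = 4328 mg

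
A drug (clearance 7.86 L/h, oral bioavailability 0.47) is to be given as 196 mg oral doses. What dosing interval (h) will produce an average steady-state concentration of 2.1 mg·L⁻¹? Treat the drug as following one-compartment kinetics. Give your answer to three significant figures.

5.58 h

F·D/τ = CL·Css → τ = F·D / (CL·Css).
τ = 0.47 × 196 / (7.86 × 2.1) = 5.581 h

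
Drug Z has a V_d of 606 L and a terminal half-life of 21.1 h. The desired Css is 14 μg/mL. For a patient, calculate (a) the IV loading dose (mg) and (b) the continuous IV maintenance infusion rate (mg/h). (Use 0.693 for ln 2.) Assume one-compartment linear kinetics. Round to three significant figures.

(a) 8480 mg; (b) 279 mg/h

LD = Vd × C = 606.0 × 14 = 8484 mg
CL = 0.693 × Vd / t½ = 0.693 × 606.0 / 21.1 = 19.90 L/h
Infusion rate = CL × Css = 19.90 × 14 = 278.6 mg/h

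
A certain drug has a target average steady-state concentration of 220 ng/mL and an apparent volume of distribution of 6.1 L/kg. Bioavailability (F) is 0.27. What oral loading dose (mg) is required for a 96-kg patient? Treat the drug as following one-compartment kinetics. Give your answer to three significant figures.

Total Vd = 6.1 × 96 = 585.6 L
C = 220 ng/mL = 0.2200 mg/L
The loading dose fills Vd to the target concentration.
LD = Vd × C / F = 585.6 × 0.2200 / 0.27 = 477.2 mg

477 mg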